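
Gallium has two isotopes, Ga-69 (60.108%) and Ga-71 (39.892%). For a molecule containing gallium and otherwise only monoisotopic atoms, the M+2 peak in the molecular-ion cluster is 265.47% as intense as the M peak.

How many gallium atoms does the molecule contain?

For n independent Ga atoms, I(M+2)/I(M) = n · (abundance Ga-71) / (abundance Ga-69) = n · 0.39892/0.60108.
n = 2.6547 × 0.60108/0.39892 = 4.00 ≈ 4

4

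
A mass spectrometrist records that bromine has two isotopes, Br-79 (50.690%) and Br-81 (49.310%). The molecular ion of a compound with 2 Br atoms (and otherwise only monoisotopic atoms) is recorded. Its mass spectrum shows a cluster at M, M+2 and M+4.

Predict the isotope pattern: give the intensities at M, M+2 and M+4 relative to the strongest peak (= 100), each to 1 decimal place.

51.4 : 100.0 : 48.6

Expanding (0.50690 + 0.49310)^2:
P(M) = 0.50690^2 = 0.256948
P(M+2) = 2 × 0.50690^1 × 0.49310^1 = 0.499905
P(M+4) = 0.49310^2 = 0.243148
The M+2 peak is largest (0.499905); scaling to 100 gives 51.4 : 100.0 : 48.6.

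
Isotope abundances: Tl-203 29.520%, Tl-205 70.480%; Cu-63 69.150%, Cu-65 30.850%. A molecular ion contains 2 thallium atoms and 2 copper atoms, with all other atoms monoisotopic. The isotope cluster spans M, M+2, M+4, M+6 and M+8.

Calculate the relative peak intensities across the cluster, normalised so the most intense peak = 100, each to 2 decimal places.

9.84 : 55.78 : 100.00 : 59.42 : 11.17

Thallium pattern (n=2): 0.08714304 : 0.41611392 : 0.49674304
Copper pattern (n=2): 0.47817225 : 0.4266555 : 0.09517225
Convolve the two distributions (both contribute in 2-u steps):
  M: 0.08714304×0.47817225 = 0.041669
  M+2: 0.08714304×0.4266555 + 0.41611392×0.47817225 = 0.236154
  M+4: 0.08714304×0.09517225 + 0.41611392×0.4266555 + 0.49674304×0.47817225 = 0.423360
  M+6: 0.41611392×0.09517225 + 0.49674304×0.4266555 = 0.251541
  M+8: 0.49674304×0.09517225 = 0.047276
Scale to base peak (0.423360) = 100: 9.84 : 55.78 : 100.00 : 59.42 : 11.17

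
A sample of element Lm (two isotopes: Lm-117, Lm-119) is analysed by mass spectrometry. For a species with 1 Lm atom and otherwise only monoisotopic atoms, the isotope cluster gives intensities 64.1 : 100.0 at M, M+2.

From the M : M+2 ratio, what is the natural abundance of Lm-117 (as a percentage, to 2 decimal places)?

Let p = fractional abundance of Lm-117. I(M+2)/I(M) = [C(1,1)·p^0·(1−p)] / p^1 = 1·(1−p)/p = 100.0/64.1 = 1.5601
(1−p)/p = 1.5601/1 = 1.5601  ⇒  p = 1/(1 + 1.5601) = 0.3906
Lm-117: 39.06%, Lm-119: 60.94%.

39.06%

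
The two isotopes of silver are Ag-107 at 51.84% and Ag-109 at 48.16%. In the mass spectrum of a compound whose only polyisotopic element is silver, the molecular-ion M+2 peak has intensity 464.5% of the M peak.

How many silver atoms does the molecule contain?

The M+2/M ratio from n Ag atoms is n · q/p = n · 0.4816/0.5184.
n = 4.645 × 0.5184/0.4816 = 5.00 ≈ 5

5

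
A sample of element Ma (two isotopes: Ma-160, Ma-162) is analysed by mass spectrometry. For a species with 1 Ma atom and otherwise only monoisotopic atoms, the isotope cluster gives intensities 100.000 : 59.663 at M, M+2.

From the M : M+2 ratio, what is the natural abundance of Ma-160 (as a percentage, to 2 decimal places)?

62.63%

If p is the fraction of Ma that is Ma-160, then I(M+2)/I(M) = [C(1,1)·p^0·(1−p)] / p^1 = 1·(1−p)/p = 59.663/100.000 = 0.5966
(1−p)/p = 0.5966/1 = 0.5966  ⇒  p = 1/(1 + 0.5966) = 0.6263
Ma-160: 62.63%, Ma-162: 37.37%.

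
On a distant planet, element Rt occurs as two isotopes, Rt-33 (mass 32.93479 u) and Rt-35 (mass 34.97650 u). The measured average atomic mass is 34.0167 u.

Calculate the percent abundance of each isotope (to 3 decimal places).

Writing the weighted mean with unknown fraction x of Rt-33:
32.93479·x + 34.97650·(1 − x) = 34.0167
(32.93479 − 34.97650)·x = 34.0167 − 34.97650
x = -0.95980 / -2.04171 = 0.47010 → 47.010% Rt-33, 52.990% Rt-35.

Rt-33: 47.010%, Rt-35: 52.990%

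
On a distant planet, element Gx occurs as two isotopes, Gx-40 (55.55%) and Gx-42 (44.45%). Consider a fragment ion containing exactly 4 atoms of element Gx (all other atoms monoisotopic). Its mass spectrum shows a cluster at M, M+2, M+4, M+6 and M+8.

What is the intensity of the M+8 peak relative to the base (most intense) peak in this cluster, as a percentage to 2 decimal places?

10.67%

Term probabilities: M 0.0952, M+2 0.3048, M+4 0.3658, M+6 0.1951, M+8 0.0390. Base peak = M+4.
P(M+4) = C(4,2) × 0.5555^2 × 0.4445^2 = 6 × 0.30858025 × 0.19758025 = 0.365816 (base)
P(M+8) = C(4,4) × 0.5555^0 × 0.4445^4 = 1 × 1.0000 × 0.03903796 = 0.039038
Relative intensity = 0.039038 / 0.365816 × 100 = 10.67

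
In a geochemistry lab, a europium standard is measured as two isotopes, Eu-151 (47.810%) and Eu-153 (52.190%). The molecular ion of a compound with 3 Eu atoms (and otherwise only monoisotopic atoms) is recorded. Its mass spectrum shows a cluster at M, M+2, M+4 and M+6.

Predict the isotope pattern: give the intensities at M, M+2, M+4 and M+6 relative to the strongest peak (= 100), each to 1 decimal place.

28.0 : 91.6 : 100.0 : 36.4

Each Eu atom is independently Eu-151 (p = 0.47810) or Eu-153 (q = 0.52190); the cluster is the binomial expansion (p + q)^3.
P(M) = 0.47810^3 = 0.109284
P(M+2) = 3 × 0.47810^2 × 0.52190^1 = 0.357887
P(M+4) = 3 × 0.47810^1 × 0.52190^2 = 0.390674
P(M+6) = 0.52190^3 = 0.142155
The M+4 peak is largest (0.390674); scaling to 100 gives 28.0 : 91.6 : 100.0 : 36.4.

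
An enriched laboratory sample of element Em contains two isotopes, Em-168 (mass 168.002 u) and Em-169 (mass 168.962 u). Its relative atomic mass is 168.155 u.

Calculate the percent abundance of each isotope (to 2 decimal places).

With x = fraction of Em-168 (so Em-169 is 1 − x):
168.002·x + 168.962·(1 − x) = 168.155
(168.002 − 168.962)·x = 168.155 − 168.962
x = -0.807 / -0.960 = 0.84063 → 84.06% Em-168, 15.94% Em-169.

Em-168: 84.06%, Em-169: 15.94%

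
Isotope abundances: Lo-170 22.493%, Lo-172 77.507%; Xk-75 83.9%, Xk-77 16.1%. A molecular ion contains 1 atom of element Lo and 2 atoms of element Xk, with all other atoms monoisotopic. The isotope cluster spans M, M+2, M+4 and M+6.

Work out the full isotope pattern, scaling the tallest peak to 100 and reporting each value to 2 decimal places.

26.11 : 100.00 : 35.49 : 3.31

Element Lo pattern (n=1): 0.22493 : 0.77507
Element Xk pattern (n=2): 0.703921 : 0.270158 : 0.025921
Convolve the two distributions (both contribute in 2-u steps):
  M: 0.22493×0.703921 = 0.158333
  M+2: 0.22493×0.270158 + 0.77507×0.703921 = 0.606355
  M+4: 0.22493×0.025921 + 0.77507×0.270158 = 0.215222
  M+6: 0.77507×0.025921 = 0.020091
Scale to base peak (0.606355) = 100: 26.11 : 100.00 : 35.49 : 3.31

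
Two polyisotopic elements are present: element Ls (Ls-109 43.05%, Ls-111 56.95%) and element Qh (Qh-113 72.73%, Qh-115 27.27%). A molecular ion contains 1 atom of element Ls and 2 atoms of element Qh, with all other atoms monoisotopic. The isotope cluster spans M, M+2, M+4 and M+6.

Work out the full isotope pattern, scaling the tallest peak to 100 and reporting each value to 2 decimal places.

Element Ls pattern (n=1): 0.4305 : 0.5695
Element Qh pattern (n=2): 0.52896529 : 0.39666942 : 0.07436529
Convolve the two distributions (both contribute in 2-u steps):
  M: 0.4305×0.52896529 = 0.227720
  M+2: 0.4305×0.39666942 + 0.5695×0.52896529 = 0.472012
  M+4: 0.4305×0.07436529 + 0.5695×0.39666942 = 0.257917
  M+6: 0.5695×0.07436529 = 0.042351
Scale to base peak (0.472012) = 100: 48.24 : 100.00 : 54.64 : 8.97

48.24 : 100.00 : 54.64 : 8.97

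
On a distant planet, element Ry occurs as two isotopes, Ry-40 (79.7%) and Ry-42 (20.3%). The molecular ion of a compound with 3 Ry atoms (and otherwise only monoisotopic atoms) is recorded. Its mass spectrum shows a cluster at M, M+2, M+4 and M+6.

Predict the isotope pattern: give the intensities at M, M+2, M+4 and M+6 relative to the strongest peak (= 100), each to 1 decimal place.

100.0 : 76.4 : 19.5 : 1.7

Each Ry atom is independently Ry-40 (p = 0.797) or Ry-42 (q = 0.203); the cluster is the binomial expansion (p + q)^3.
P(M) = 0.797^3 = 0.506262
P(M+2) = 3 × 0.797^2 × 0.203^1 = 0.386842
P(M+4) = 3 × 0.797^1 × 0.203^2 = 0.098531
P(M+6) = 0.203^3 = 0.008365
The M peak is largest (0.506262); scaling to 100 gives 100.0 : 76.4 : 19.5 : 1.7.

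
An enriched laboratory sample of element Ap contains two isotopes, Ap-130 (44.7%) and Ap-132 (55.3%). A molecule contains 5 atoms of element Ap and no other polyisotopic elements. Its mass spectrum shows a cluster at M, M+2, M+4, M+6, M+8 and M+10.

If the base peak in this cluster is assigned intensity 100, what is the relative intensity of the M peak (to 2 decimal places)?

Term probabilities: M 0.0178, M+2 0.1104, M+4 0.2731, M+6 0.3379, M+8 0.2090, M+10 0.0517. Base peak = M+6.
P(M+6) = C(5,3) × 0.447^2 × 0.553^3 = 10 × 0.199809 × 0.16911238 = 0.337902 (base)
P(M) = C(5,0) × 0.447^5 × 0.553^0 = 1 × 0.01784587 × 1.0000 = 0.017846
Relative intensity = 0.017846 / 0.337902 × 100 = 5.28

5.28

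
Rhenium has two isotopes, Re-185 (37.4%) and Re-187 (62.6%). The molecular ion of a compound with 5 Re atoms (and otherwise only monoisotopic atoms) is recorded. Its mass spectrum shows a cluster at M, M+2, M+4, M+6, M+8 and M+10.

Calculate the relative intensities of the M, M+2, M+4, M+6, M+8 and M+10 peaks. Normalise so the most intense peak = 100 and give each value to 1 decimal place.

Expanding (0.374 + 0.626)^5:
P(M) = 0.374^5 = 0.007317
P(M+2) = 5 × 0.374^4 × 0.626^1 = 0.061239
P(M+4) = 10 × 0.374^3 × 0.626^2 = 0.205005
P(M+6) = 10 × 0.374^2 × 0.626^3 = 0.343136
P(M+8) = 5 × 0.374^1 × 0.626^4 = 0.287170
P(M+10) = 0.626^5 = 0.096133
The M+6 peak is largest (0.343136); scaling to 100 gives 2.1 : 17.8 : 59.7 : 100.0 : 83.7 : 28.0.

2.1 : 17.8 : 59.7 : 100.0 : 83.7 : 28.0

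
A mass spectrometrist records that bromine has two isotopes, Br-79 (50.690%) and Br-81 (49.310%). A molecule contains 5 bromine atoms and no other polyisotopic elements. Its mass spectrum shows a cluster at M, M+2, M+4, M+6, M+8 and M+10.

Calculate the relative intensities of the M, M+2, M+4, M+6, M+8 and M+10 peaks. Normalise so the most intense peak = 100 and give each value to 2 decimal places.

The 5 Br atoms are independent, so intensities follow the terms of (0.50690 + 0.49310)^5.
P(M) = 0.50690^5 = 0.033467
P(M+2) = 5 × 0.50690^4 × 0.49310^1 = 0.162777
P(M+4) = 10 × 0.50690^3 × 0.49310^2 = 0.316692
P(M+6) = 10 × 0.50690^2 × 0.49310^3 = 0.308070
P(M+8) = 5 × 0.50690^1 × 0.49310^4 = 0.149842
P(M+10) = 0.49310^5 = 0.029152
The M+4 peak is largest (0.316692); scaling to 100 gives 10.57 : 51.40 : 100.00 : 97.28 : 47.31 : 9.21.

10.57 : 51.40 : 100.00 : 97.28 : 47.31 : 9.21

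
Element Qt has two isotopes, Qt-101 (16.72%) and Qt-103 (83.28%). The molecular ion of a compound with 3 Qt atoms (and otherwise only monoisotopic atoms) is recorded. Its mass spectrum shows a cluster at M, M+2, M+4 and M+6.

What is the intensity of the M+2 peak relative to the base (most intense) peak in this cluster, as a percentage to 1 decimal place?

12.1%

Term probabilities: M 0.0047, M+2 0.0698, M+4 0.3479, M+6 0.5776. Base peak = M+6.
P(M+6) = C(3,3) × 0.1672^0 × 0.8328^3 = 1 × 1.0000 × 0.5775933 = 0.577593 (base)
P(M+2) = C(3,1) × 0.1672^2 × 0.8328^1 = 3 × 0.02795584 × 0.8328 = 0.069845
Relative intensity = 0.069845 / 0.577593 × 100 = 12.1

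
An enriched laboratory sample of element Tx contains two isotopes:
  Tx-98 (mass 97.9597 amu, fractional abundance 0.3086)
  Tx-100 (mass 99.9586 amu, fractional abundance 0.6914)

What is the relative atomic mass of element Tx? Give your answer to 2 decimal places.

99.34 amu

Ar = Σ fᵢ·mᵢ = 0.3086 × 97.9597 + 0.6914 × 99.9586
= 30.23036 + 69.11138 = 99.34174 amu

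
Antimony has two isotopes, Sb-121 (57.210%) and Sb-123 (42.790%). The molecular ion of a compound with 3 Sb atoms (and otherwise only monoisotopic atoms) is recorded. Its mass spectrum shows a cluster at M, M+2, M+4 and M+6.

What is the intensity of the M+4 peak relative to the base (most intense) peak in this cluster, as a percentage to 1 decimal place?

74.8%

Binomial terms of (0.57210 + 0.42790)^3: M 0.1872, M+2 0.4202, M+4 0.3143, M+6 0.0783 → M+2 is the base peak.
P(M+2) = C(3,1) × 0.57210^2 × 0.42790^1 = 3 × 0.32729841 × 0.4279 = 0.420153 (base)
P(M+4) = C(3,2) × 0.57210^1 × 0.42790^2 = 3 × 0.5721 × 0.18309841 = 0.314252
Relative intensity = 0.314252 / 0.420153 × 100 = 74.8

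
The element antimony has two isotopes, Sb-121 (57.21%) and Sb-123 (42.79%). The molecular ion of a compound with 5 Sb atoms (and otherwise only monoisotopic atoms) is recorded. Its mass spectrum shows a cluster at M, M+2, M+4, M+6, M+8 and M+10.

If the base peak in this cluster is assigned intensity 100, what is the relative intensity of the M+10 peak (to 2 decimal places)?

4.18

(0.5721 + 0.4279)^5 gives M 0.0613, M+2 0.2292, M+4 0.3428, M+6 0.2564, M+8 0.0959, M+10 0.0143; the largest is M+4.
P(M+4) = C(5,2) × 0.5721^3 × 0.4279^2 = 10 × 0.18724742 × 0.18309841 = 0.342847 (base)
P(M+10) = C(5,5) × 0.5721^0 × 0.4279^5 = 1 × 1.0000 × 0.01434536 = 0.014345
Relative intensity = 0.014345 / 0.342847 × 100 = 4.18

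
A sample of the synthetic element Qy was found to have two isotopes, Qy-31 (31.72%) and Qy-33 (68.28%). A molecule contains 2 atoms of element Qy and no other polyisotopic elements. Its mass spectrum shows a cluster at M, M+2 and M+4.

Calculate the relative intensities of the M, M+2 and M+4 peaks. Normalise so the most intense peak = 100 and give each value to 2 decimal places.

21.58 : 92.91 : 100.00

Expanding (0.3172 + 0.6828)^2:
P(M) = 0.3172^2 = 0.100616
P(M+2) = 2 × 0.3172^1 × 0.6828^1 = 0.433168
P(M+4) = 0.6828^2 = 0.466216
The M+4 peak is largest (0.466216); scaling to 100 gives 21.58 : 92.91 : 100.00.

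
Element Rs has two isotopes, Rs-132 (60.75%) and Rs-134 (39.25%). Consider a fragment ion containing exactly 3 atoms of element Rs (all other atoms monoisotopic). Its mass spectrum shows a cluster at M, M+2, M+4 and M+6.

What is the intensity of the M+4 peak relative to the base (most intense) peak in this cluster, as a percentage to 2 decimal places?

Binomial terms of (0.6075 + 0.3925)^3: M 0.2242, M+2 0.4346, M+4 0.2808, M+6 0.0605 → M+2 is the base peak.
P(M+2) = C(3,1) × 0.6075^2 × 0.3925^1 = 3 × 0.36905625 × 0.3925 = 0.434564 (base)
P(M+4) = C(3,2) × 0.6075^1 × 0.3925^2 = 3 × 0.6075 × 0.15405625 = 0.280768
Relative intensity = 0.280768 / 0.434564 × 100 = 64.61

64.61%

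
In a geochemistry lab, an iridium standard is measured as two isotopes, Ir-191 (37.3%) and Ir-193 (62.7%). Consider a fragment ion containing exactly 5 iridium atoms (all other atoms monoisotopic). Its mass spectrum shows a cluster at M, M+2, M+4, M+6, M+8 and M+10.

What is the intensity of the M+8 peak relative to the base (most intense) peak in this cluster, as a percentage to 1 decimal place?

(0.373 + 0.627)^5 gives M 0.0072, M+2 0.0607, M+4 0.2040, M+6 0.3429, M+8 0.2882, M+10 0.0969; the largest is M+6.
P(M+6) = C(5,3) × 0.373^2 × 0.627^3 = 10 × 0.139129 × 0.24649188 = 0.342942 (base)
P(M+8) = C(5,4) × 0.373^1 × 0.627^4 = 5 × 0.3730 × 0.15455041 = 0.288237
Relative intensity = 0.288237 / 0.342942 × 100 = 84.0

84.0%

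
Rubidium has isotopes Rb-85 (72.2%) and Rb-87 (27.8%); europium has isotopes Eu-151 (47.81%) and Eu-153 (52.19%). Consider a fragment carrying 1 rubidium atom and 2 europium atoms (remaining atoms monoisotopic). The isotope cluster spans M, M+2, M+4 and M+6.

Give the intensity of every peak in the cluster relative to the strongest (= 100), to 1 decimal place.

Rubidium pattern (n=1): 0.7220 : 0.2780
Europium pattern (n=2): 0.22857961 : 0.49904078 : 0.27237961
Convolve the two distributions (both contribute in 2-u steps):
  M: 0.7220×0.22857961 = 0.165034
  M+2: 0.7220×0.49904078 + 0.2780×0.22857961 = 0.423853
  M+4: 0.7220×0.27237961 + 0.2780×0.49904078 = 0.335391
  M+6: 0.2780×0.27237961 = 0.075722
Scale to base peak (0.423853) = 100: 38.9 : 100.0 : 79.1 : 17.9

38.9 : 100.0 : 79.1 : 17.9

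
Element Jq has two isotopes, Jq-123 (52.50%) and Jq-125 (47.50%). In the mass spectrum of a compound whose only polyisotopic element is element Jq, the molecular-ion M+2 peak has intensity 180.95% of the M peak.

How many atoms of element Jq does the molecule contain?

2

The M+2/M ratio from n Jq atoms is n · q/p = n · 0.4750/0.5250.
n = 1.8095 × 0.5250/0.4750 = 2.00 ≈ 2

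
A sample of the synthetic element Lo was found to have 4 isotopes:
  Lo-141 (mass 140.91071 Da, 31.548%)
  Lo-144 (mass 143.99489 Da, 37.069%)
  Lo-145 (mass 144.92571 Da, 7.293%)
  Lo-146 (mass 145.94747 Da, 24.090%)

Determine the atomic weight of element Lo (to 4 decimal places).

The abundance-weighted mean is 0.31548 × 140.91071 + 0.37069 × 143.99489 + 0.07293 × 144.92571 + 0.24090 × 145.94747
= 44.454511 + 53.377466 + 10.569432 + 35.158746 = 143.560155 Da

143.5602 Da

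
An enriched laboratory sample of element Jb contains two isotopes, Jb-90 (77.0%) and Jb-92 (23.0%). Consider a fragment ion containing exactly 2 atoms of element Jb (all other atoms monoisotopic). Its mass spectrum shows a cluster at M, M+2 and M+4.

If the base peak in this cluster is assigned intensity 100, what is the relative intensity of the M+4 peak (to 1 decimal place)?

8.9

Binomial terms of (0.770 + 0.230)^2: M 0.5929, M+2 0.3542, M+4 0.0529 → M is the base peak.
P(M) = C(2,0) × 0.770^2 × 0.230^0 = 1 × 0.5929 × 1.0000 = 0.592900 (base)
P(M+4) = C(2,2) × 0.770^0 × 0.230^2 = 1 × 1.0000 × 0.0529 = 0.052900
Relative intensity = 0.052900 / 0.592900 × 100 = 8.9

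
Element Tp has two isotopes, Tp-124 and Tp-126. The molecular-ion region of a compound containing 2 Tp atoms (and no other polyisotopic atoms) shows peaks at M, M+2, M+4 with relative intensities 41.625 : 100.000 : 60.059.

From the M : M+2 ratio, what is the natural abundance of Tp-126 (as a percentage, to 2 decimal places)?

54.57%

Write p for the Tp-124 fraction. I(M+2)/I(M) = [C(2,1)·p^1·(1−p)] / p^2 = 2·(1−p)/p = 100.000/41.625 = 2.4024
(1−p)/p = 2.4024/2 = 1.2012  ⇒  p = 1/(1 + 1.2012) = 0.4543
Tp-124: 45.43%, Tp-126: 54.57%.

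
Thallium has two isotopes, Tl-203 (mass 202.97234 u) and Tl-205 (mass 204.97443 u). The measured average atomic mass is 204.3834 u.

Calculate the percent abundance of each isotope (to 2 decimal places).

Tl-203: 29.52%, Tl-205: 70.48%

Let x be the fractional abundance of Tl-203; then Tl-205 has abundance 1 − x.
202.97234·x + 204.97443·(1 − x) = 204.3834
(202.97234 − 204.97443)·x = 204.3834 − 204.97443
x = -0.59103 / -2.00209 = 0.29521 → 29.52% Tl-203, 70.48% Tl-205.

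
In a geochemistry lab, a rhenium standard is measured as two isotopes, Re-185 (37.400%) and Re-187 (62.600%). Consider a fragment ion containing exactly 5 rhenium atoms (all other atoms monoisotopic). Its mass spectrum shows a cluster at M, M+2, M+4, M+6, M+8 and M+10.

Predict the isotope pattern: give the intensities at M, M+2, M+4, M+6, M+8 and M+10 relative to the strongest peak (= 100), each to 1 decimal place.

The 5 Re atoms are independent, so intensities follow the terms of (0.37400 + 0.62600)^5.
P(M) = 0.37400^5 = 0.007317
P(M+2) = 5 × 0.37400^4 × 0.62600^1 = 0.061239
P(M+4) = 10 × 0.37400^3 × 0.62600^2 = 0.205005
P(M+6) = 10 × 0.37400^2 × 0.62600^3 = 0.343136
P(M+8) = 5 × 0.37400^1 × 0.62600^4 = 0.287170
P(M+10) = 0.62600^5 = 0.096133
The M+6 peak is largest (0.343136); scaling to 100 gives 2.1 : 17.8 : 59.7 : 100.0 : 83.7 : 28.0.

2.1 : 17.8 : 59.7 : 100.0 : 83.7 : 28.0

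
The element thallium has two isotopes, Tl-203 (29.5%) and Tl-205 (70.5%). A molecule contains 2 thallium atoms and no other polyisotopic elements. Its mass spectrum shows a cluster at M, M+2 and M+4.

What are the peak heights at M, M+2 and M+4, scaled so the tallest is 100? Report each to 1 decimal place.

17.5 : 83.7 : 100.0

Each Tl atom is independently Tl-203 (p = 0.295) or Tl-205 (q = 0.705); the cluster is the binomial expansion (p + q)^2.
P(M) = 0.295^2 = 0.087025
P(M+2) = 2 × 0.295^1 × 0.705^1 = 0.415950
P(M+4) = 0.705^2 = 0.497025
The M+4 peak is largest (0.497025); scaling to 100 gives 17.5 : 83.7 : 100.0.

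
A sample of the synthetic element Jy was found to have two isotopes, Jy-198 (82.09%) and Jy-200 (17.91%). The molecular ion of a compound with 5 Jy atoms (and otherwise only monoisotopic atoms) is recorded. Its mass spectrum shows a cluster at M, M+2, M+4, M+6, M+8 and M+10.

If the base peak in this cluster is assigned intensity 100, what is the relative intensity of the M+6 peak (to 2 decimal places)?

9.52

(0.8209 + 0.1791)^5 gives M 0.3728, M+2 0.4067, M+4 0.1774, M+6 0.0387, M+8 0.0042, M+10 0.0002; the largest is M+2.
P(M+2) = C(5,1) × 0.8209^4 × 0.1791^1 = 5 × 0.45410996 × 0.1791 = 0.406655 (base)
P(M+6) = C(5,3) × 0.8209^2 × 0.1791^3 = 10 × 0.67387681 × 0.00574496 = 0.038714
Relative intensity = 0.038714 / 0.406655 × 100 = 9.52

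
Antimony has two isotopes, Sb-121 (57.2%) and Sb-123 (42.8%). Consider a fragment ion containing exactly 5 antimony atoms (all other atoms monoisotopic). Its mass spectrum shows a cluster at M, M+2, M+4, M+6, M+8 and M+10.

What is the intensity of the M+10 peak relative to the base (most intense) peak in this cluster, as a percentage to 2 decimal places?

Term probabilities: M 0.0612, M+2 0.2291, M+4 0.3428, M+6 0.2565, M+8 0.0960, M+10 0.0144. Base peak = M+4.
P(M+4) = C(5,2) × 0.572^3 × 0.428^2 = 10 × 0.18714925 × 0.183184 = 0.342827 (base)
P(M+10) = C(5,5) × 0.572^0 × 0.428^5 = 1 × 1.0000 × 0.01436213 = 0.014362
Relative intensity = 0.014362 / 0.342827 × 100 = 4.19

4.19%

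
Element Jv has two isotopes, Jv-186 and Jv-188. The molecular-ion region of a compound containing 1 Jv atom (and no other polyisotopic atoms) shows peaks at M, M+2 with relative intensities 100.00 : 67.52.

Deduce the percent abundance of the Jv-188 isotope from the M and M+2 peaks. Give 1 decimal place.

Write p for the Jv-186 fraction. I(M+2)/I(M) = [C(1,1)·p^0·(1−p)] / p^1 = 1·(1−p)/p = 67.52/100.00 = 0.6752
(1−p)/p = 0.6752/1 = 0.6752  ⇒  p = 1/(1 + 0.6752) = 0.5969
Jv-186: 59.7%, Jv-188: 40.3%.

40.3%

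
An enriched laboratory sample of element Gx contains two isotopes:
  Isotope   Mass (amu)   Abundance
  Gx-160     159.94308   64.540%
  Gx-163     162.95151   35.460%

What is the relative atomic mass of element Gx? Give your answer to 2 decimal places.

Average mass = Σ (abundance × isotope mass) = 0.64540 × 159.94308 + 0.35460 × 162.95151
= 103.227264 + 57.782605 = 161.009869 amu

161.01 amu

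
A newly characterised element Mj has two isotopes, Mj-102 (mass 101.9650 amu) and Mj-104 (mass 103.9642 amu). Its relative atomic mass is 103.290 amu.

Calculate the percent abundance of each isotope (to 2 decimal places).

Writing the weighted mean with unknown fraction x of Mj-102:
101.9650·x + 103.9642·(1 − x) = 103.290
(101.9650 − 103.9642)·x = 103.290 − 103.9642
x = -0.6742 / -1.9992 = 0.33723 → 33.72% Mj-102, 66.28% Mj-104.

Mj-102: 33.72%, Mj-104: 66.28%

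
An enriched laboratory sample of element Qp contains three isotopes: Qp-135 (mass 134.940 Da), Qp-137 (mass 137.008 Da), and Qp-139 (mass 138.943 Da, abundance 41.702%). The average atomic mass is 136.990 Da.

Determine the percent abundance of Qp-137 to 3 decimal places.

Let x and y be the fractions of Qp-135 and Qp-137. Then x + y = 1 − 0.41702 = 0.58298 and 134.940x + 137.008y = 136.990 − 0.41702×138.943 = 79.04799014.
Substituting: 134.940x + 137.008(0.58298 − x) = 79.04799014
(134.940 − 137.008)x = -0.8249337  ⇒  x = 0.39890, y = 0.18408
Qp-135: 39.890%, Qp-137: 18.408%.

18.408%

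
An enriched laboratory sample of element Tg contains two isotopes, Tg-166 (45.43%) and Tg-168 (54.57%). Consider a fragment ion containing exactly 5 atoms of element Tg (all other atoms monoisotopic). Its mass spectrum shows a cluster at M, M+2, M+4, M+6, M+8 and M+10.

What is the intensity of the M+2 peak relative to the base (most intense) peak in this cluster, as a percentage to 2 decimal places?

34.65%

Term probabilities: M 0.0194, M+2 0.1162, M+4 0.2792, M+6 0.3354, M+8 0.2014, M+10 0.0484. Base peak = M+6.
P(M+6) = C(5,3) × 0.4543^2 × 0.5457^3 = 10 × 0.20638849 × 0.16250318 = 0.335388 (base)
P(M+2) = C(5,1) × 0.4543^4 × 0.5457^1 = 5 × 0.04259621 × 0.5457 = 0.116224
Relative intensity = 0.116224 / 0.335388 × 100 = 34.65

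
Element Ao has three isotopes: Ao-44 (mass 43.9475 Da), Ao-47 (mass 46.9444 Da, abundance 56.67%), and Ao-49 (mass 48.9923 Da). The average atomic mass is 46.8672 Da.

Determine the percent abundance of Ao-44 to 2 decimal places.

The remaining 43.33% is split between Ao-44 (fraction x) and Ao-49 (fraction 0.4333 − x).
Substituting: 43.9475x + 48.9923(0.4333 − x) = 20.26380852
(43.9475 − 48.9923)x = -0.96455507  ⇒  x = 0.19120, y = 0.24210
Ao-44: 19.12%, Ao-49: 24.21%.

19.12%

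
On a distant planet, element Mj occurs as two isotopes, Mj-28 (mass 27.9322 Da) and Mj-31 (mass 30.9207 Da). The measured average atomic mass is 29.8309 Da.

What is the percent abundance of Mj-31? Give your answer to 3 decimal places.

Writing the weighted mean with unknown fraction x of Mj-28:
27.9322·x + 30.9207·(1 − x) = 29.8309
(27.9322 − 30.9207)·x = 29.8309 − 30.9207
x = -1.0898 / -2.9885 = 0.36466 → 36.466% Mj-28, 63.534% Mj-31.

63.534%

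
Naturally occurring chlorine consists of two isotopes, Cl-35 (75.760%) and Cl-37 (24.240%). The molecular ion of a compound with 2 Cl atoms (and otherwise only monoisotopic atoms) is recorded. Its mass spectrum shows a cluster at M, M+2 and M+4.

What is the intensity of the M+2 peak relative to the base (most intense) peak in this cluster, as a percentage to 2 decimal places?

Term probabilities: M 0.5740, M+2 0.3673, M+4 0.0588. Base peak = M.
P(M) = C(2,0) × 0.75760^2 × 0.24240^0 = 1 × 0.57395776 × 1.0000 = 0.573958 (base)
P(M+2) = C(2,1) × 0.75760^1 × 0.24240^1 = 2 × 0.7576 × 0.2424 = 0.367284
Relative intensity = 0.367284 / 0.573958 × 100 = 63.99

63.99%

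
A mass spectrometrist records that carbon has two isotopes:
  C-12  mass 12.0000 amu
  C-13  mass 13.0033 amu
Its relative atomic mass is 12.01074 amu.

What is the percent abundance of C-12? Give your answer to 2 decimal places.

Writing the weighted mean with unknown fraction x of C-12:
12.0000·x + 13.0033·(1 − x) = 12.01074
(12.0000 − 13.0033)·x = 12.01074 − 13.0033
x = -0.99256 / -1.0033 = 0.98930 → 98.93% C-12, 1.07% C-13.

98.93%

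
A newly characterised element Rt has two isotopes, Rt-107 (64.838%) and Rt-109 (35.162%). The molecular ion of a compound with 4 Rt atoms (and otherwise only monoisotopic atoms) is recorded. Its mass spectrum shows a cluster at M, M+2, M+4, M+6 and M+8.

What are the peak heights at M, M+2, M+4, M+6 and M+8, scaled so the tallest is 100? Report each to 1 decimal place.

46.1 : 100.0 : 81.3 : 29.4 : 4.0

Expanding (0.64838 + 0.35162)^4:
P(M) = 0.64838^4 = 0.176733
P(M+2) = 4 × 0.64838^3 × 0.35162^1 = 0.383374
P(M+4) = 6 × 0.64838^2 × 0.35162^2 = 0.311859
P(M+6) = 4 × 0.64838^1 × 0.35162^3 = 0.112748
P(M+8) = 0.35162^4 = 0.015286
The M+2 peak is largest (0.383374); scaling to 100 gives 46.1 : 100.0 : 81.3 : 29.4 : 4.0.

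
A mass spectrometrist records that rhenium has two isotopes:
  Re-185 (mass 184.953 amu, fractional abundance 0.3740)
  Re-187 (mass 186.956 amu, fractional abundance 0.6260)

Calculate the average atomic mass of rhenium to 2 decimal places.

186.21 amu

Ar = Σ fᵢ·mᵢ = 0.3740 × 184.953 + 0.6260 × 186.956
= 69.1724 + 117.0345 = 186.2069 amu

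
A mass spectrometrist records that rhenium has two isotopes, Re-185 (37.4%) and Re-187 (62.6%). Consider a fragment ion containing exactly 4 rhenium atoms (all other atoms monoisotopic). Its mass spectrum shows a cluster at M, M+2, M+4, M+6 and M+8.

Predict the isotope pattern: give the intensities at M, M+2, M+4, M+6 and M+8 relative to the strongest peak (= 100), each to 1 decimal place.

5.3 : 35.7 : 89.6 : 100.0 : 41.8

The 4 Re atoms are independent, so intensities follow the terms of (0.374 + 0.626)^4.
P(M) = 0.374^4 = 0.019565
P(M+2) = 4 × 0.374^3 × 0.626^1 = 0.130993
P(M+4) = 6 × 0.374^2 × 0.626^2 = 0.328884
P(M+6) = 4 × 0.374^1 × 0.626^3 = 0.366990
P(M+8) = 0.626^4 = 0.153567
The M+6 peak is largest (0.366990); scaling to 100 gives 5.3 : 35.7 : 89.6 : 100.0 : 41.8.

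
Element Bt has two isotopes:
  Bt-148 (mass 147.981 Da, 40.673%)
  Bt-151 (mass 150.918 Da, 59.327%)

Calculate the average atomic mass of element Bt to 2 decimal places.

Average mass = Σ (abundance × isotope mass) = 0.40673 × 147.981 + 0.59327 × 150.918
= 60.1883 + 89.5351 = 149.7234 Da

149.72 Da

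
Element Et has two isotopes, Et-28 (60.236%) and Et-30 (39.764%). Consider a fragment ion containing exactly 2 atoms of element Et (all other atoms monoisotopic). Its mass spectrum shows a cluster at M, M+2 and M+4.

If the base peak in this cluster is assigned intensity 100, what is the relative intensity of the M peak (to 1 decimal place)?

75.7

Binomial terms of (0.60236 + 0.39764)^2: M 0.3628, M+2 0.4790, M+4 0.1581 → M+2 is the base peak.
P(M+2) = C(2,1) × 0.60236^1 × 0.39764^1 = 2 × 0.60236 × 0.39764 = 0.479045 (base)
P(M) = C(2,0) × 0.60236^2 × 0.39764^0 = 1 × 0.36283757 × 1.0000 = 0.362838
Relative intensity = 0.362838 / 0.479045 × 100 = 75.7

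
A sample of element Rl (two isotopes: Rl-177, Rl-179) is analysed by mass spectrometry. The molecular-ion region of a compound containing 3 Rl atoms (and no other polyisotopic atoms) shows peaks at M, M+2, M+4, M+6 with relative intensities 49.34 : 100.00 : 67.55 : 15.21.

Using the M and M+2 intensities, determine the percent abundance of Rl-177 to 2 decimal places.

Write p for the Rl-177 fraction. I(M+2)/I(M) = [C(3,1)·p^2·(1−p)] / p^3 = 3·(1−p)/p = 100.00/49.34 = 2.0268
(1−p)/p = 2.0268/3 = 0.6756  ⇒  p = 1/(1 + 0.6756) = 0.5968
Rl-177: 59.68%, Rl-179: 40.32%.

59.68%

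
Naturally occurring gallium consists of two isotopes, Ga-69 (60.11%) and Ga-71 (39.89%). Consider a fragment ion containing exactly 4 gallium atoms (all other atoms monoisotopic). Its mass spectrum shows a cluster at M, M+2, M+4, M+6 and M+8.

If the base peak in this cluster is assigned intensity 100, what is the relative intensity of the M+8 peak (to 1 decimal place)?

Term probabilities: M 0.1306, M+2 0.3465, M+4 0.3450, M+6 0.1526, M+8 0.0253. Base peak = M+2.
P(M+2) = C(4,1) × 0.6011^3 × 0.3989^1 = 4 × 0.21719018 × 0.3989 = 0.346549 (base)
P(M+8) = C(4,4) × 0.6011^0 × 0.3989^4 = 1 × 1.0000 × 0.02531956 = 0.025320
Relative intensity = 0.025320 / 0.346549 × 100 = 7.3

7.3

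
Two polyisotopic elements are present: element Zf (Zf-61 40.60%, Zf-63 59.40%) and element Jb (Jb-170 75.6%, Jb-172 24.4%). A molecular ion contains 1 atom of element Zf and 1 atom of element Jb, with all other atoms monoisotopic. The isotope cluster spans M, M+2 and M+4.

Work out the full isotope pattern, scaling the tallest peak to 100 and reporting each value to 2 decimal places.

Element Zf pattern (n=1): 0.4060 : 0.5940
Element Jb pattern (n=1): 0.7560 : 0.2440
Convolve the two distributions (both contribute in 2-u steps):
  M: 0.4060×0.7560 = 0.306936
  M+2: 0.4060×0.2440 + 0.5940×0.7560 = 0.548128
  M+4: 0.5940×0.2440 = 0.144936
Scale to base peak (0.548128) = 100: 56.00 : 100.00 : 26.44

56.00 : 100.00 : 26.44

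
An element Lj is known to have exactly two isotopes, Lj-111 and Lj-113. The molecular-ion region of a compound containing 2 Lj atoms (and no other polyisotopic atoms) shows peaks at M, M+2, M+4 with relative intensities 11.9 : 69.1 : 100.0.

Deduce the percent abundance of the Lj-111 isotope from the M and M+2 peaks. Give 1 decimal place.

If p is the fraction of Lj that is Lj-111, then I(M+2)/I(M) = [C(2,1)·p^1·(1−p)] / p^2 = 2·(1−p)/p = 69.1/11.9 = 5.8067
(1−p)/p = 5.8067/2 = 2.9034  ⇒  p = 1/(1 + 2.9034) = 0.2562
Lj-111: 25.6%, Lj-113: 74.4%.

25.6%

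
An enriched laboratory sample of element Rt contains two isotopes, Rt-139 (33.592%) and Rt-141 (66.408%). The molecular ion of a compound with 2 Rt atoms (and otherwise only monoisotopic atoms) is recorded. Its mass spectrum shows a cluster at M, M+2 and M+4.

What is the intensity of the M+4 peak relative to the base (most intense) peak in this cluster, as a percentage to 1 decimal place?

Term probabilities: M 0.1128, M+2 0.4462, M+4 0.4410. Base peak = M+2.
P(M+2) = C(2,1) × 0.33592^1 × 0.66408^1 = 2 × 0.33592 × 0.66408 = 0.446156 (base)
P(M+4) = C(2,2) × 0.33592^0 × 0.66408^2 = 1 × 1.0000 × 0.44100225 = 0.441002
Relative intensity = 0.441002 / 0.446156 × 100 = 98.8

98.8%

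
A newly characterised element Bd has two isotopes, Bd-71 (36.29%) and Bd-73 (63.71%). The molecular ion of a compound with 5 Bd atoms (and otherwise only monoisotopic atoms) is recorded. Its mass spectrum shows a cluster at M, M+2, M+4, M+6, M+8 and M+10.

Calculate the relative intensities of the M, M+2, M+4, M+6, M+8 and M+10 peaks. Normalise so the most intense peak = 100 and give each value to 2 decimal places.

Each Bd atom is independently Bd-71 (p = 0.3629) or Bd-73 (q = 0.6371); the cluster is the binomial expansion (p + q)^5.
P(M) = 0.3629^5 = 0.006294
P(M+2) = 5 × 0.3629^4 × 0.6371^1 = 0.055249
P(M+4) = 10 × 0.3629^3 × 0.6371^2 = 0.193989
P(M+6) = 10 × 0.3629^2 × 0.6371^3 = 0.340562
P(M+8) = 5 × 0.3629^1 × 0.6371^4 = 0.298942
P(M+10) = 0.6371^5 = 0.104963
The M+6 peak is largest (0.340562); scaling to 100 gives 1.85 : 16.22 : 56.96 : 100.00 : 87.78 : 30.82.

1.85 : 16.22 : 56.96 : 100.00 : 87.78 : 30.82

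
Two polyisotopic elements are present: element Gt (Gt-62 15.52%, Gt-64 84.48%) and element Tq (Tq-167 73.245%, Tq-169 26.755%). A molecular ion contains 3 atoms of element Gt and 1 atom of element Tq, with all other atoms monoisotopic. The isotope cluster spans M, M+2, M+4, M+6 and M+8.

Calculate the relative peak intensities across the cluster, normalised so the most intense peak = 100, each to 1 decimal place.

0.5 : 8.6 : 49.0 : 100.0 : 30.4

Element Gt pattern (n=3): 0.00373831 : 0.06104619 : 0.33229269 : 0.60292281
Element Tq pattern (n=1): 0.73245 : 0.26755
Convolve the two distributions (both contribute in 2-u steps):
  M: 0.00373831×0.73245 = 0.002738
  M+2: 0.00373831×0.26755 + 0.06104619×0.73245 = 0.045713
  M+4: 0.06104619×0.26755 + 0.33229269×0.73245 = 0.259721
  M+6: 0.33229269×0.26755 + 0.60292281×0.73245 = 0.530516
  M+8: 0.60292281×0.26755 = 0.161312
Scale to base peak (0.530516) = 100: 0.5 : 8.6 : 49.0 : 100.0 : 30.4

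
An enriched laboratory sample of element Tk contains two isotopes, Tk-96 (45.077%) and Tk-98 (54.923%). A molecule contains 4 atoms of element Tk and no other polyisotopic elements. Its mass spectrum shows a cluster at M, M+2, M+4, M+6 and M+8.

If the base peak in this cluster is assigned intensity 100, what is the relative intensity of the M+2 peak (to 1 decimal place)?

Term probabilities: M 0.0413, M+2 0.2012, M+4 0.3678, M+6 0.2987, M+8 0.0910. Base peak = M+4.
P(M+4) = C(4,2) × 0.45077^2 × 0.54923^2 = 6 × 0.20319359 × 0.30165359 = 0.367764 (base)
P(M+2) = C(4,1) × 0.45077^3 × 0.54923^1 = 4 × 0.09159358 × 0.54923 = 0.201224
Relative intensity = 0.201224 / 0.367764 × 100 = 54.7

54.7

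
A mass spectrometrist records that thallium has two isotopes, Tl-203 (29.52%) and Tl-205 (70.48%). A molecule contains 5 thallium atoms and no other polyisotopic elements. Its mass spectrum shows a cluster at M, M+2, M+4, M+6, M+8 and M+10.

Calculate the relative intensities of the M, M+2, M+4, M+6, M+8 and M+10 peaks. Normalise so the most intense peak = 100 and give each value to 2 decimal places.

Each Tl atom is independently Tl-203 (p = 0.2952) or Tl-205 (q = 0.7048); the cluster is the binomial expansion (p + q)^5.
P(M) = 0.2952^5 = 0.002242
P(M+2) = 5 × 0.2952^4 × 0.7048^1 = 0.026761
P(M+4) = 10 × 0.2952^3 × 0.7048^2 = 0.127785
P(M+6) = 10 × 0.2952^2 × 0.7048^3 = 0.305092
P(M+8) = 5 × 0.2952^1 × 0.7048^4 = 0.364208
P(M+10) = 0.7048^5 = 0.173912
The M+8 peak is largest (0.364208); scaling to 100 gives 0.62 : 7.35 : 35.09 : 83.77 : 100.00 : 47.75.

0.62 : 7.35 : 35.09 : 83.77 : 100.00 : 47.75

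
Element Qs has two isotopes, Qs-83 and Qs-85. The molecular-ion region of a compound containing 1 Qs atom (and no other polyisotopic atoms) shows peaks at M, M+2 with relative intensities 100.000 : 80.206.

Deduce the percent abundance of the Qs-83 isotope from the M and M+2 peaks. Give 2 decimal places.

55.49%

If p is the fraction of Qs that is Qs-83, then I(M+2)/I(M) = [C(1,1)·p^0·(1−p)] / p^1 = 1·(1−p)/p = 80.206/100.000 = 0.8021
(1−p)/p = 0.8021/1 = 0.8021  ⇒  p = 1/(1 + 0.8021) = 0.5549
Qs-83: 55.49%, Qs-85: 44.51%.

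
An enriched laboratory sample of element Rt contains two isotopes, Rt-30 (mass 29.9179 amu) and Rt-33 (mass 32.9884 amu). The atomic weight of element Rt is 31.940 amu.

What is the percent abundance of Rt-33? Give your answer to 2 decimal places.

Let x be the fractional abundance of Rt-30; then Rt-33 has abundance 1 − x.
29.9179·x + 32.9884·(1 − x) = 31.940
(29.9179 − 32.9884)·x = 31.940 − 32.9884
x = -1.0484 / -3.0705 = 0.34144 → 34.14% Rt-30, 65.86% Rt-33.

65.86%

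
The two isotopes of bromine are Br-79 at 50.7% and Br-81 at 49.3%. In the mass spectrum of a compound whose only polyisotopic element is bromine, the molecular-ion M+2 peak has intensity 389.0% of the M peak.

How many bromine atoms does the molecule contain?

For n independent Br atoms, I(M+2)/I(M) = n · (abundance Br-81) / (abundance Br-79) = n · 0.493/0.507.
n = 3.890 × 0.507/0.493 = 4.00 ≈ 4

4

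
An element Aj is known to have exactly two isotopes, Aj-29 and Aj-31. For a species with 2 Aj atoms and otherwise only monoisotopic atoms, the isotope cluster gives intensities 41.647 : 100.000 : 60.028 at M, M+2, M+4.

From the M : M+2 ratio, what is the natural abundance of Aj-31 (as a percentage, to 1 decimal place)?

54.6%

If p is the fraction of Aj that is Aj-29, then I(M+2)/I(M) = [C(2,1)·p^1·(1−p)] / p^2 = 2·(1−p)/p = 100.000/41.647 = 2.4011
(1−p)/p = 2.4011/2 = 1.2006  ⇒  p = 1/(1 + 1.2006) = 0.4544
Aj-29: 45.4%, Aj-31: 54.6%.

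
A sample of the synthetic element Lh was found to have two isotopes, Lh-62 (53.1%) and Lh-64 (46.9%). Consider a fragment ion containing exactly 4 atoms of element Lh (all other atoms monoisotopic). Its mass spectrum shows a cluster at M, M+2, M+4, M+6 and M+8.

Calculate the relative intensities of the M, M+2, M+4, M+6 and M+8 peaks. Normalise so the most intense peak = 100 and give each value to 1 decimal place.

Expanding (0.531 + 0.469)^4:
P(M) = 0.531^4 = 0.079502
P(M+2) = 4 × 0.531^3 × 0.469^1 = 0.280877
P(M+4) = 6 × 0.531^2 × 0.469^2 = 0.372123
P(M+6) = 4 × 0.531^1 × 0.469^3 = 0.219115
P(M+8) = 0.469^4 = 0.048383
The M+4 peak is largest (0.372123); scaling to 100 gives 21.4 : 75.5 : 100.0 : 58.9 : 13.0.

21.4 : 75.5 : 100.0 : 58.9 : 13.0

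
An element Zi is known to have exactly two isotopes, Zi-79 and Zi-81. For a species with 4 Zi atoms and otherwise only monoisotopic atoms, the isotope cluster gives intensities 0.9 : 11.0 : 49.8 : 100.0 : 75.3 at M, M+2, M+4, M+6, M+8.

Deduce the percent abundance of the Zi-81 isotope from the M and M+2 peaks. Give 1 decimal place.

Let p = fractional abundance of Zi-79. I(M+2)/I(M) = [C(4,1)·p^3·(1−p)] / p^4 = 4·(1−p)/p = 11.0/0.9 = 12.2222
(1−p)/p = 12.2222/4 = 3.0556  ⇒  p = 1/(1 + 3.0556) = 0.2466
Zi-79: 24.7%, Zi-81: 75.3%.

75.3%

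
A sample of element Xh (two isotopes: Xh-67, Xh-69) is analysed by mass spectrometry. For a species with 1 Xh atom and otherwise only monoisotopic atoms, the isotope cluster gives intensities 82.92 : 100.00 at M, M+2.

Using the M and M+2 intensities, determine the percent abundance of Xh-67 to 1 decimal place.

45.3%

Write p for the Xh-67 fraction. I(M+2)/I(M) = [C(1,1)·p^0·(1−p)] / p^1 = 1·(1−p)/p = 100.00/82.92 = 1.2060
(1−p)/p = 1.2060/1 = 1.2060  ⇒  p = 1/(1 + 1.2060) = 0.4533
Xh-67: 45.3%, Xh-69: 54.7%.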